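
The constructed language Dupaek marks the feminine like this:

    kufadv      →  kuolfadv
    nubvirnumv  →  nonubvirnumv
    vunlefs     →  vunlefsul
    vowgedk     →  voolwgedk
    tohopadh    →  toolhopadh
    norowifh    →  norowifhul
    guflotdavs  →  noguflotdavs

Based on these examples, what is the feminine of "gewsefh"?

gewsefhul

tohopadh and norowifh both end in -h yet inflect differently (toolhopadh, norowifhul), so the final letter is not what conditions the rule; the second-to-last letter is.
"gewsefh" has second-to-last letter 'f'. The stems whose second-to-last letter is 'f' (norowifh → norowifhul, vunlefs → vunlefsul) add -ul.
So gewsefh → gewsefhul.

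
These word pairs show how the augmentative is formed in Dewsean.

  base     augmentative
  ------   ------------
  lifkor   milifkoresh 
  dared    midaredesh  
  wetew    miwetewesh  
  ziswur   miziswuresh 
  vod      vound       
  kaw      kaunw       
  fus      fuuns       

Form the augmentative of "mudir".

mimudiresh

"mudir" has 2 vowels. The stems with 2 vowels (lifkor → milifkoresh, dared → midaredesh, wetew → miwetewesh) add mi- … -esh around the stem.
So mudir → mimudiresh.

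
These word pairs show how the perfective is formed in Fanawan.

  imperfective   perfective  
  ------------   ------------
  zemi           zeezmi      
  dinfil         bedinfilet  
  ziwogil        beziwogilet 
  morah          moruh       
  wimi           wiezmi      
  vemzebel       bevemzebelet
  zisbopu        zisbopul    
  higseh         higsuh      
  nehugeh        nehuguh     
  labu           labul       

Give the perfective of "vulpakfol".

bevulpakfolet

nehugeh and vemzebel both have last vowel 'e' yet inflect differently (nehuguh, bevemzebelet), so the last vowel is not what conditions the rule; the final letter is.
"vulpakfol" ends in -l. The stems ending in -l (dinfil → bedinfilet, ziwogil → beziwogilet, vemzebel → bevemzebelet) add be- … -et around the stem.
So vulpakfol → bevulpakfolet.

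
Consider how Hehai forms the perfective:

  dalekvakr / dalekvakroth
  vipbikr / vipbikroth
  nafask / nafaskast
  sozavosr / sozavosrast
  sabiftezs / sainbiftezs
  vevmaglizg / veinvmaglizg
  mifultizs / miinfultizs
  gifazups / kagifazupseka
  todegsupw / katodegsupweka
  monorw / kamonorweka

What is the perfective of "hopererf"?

dalekvakr and sozavosr both end in -r yet inflect differently (dalekvakroth, sozavosrast), so the final letter is not what conditions the rule; the second-to-last letter is.
"hopererf" has second-to-last letter 'r'. The one such stem in the data (monorw → kamonorweka) adds ka- … -eka around the stem, so the same rule applies.
The other patterns: stems whose second-to-last letter is 'k' add -oth; stems whose second-to-last letter is 's' add -ast; stems whose second-to-last letter is 'z' insert -in- after the first vowel.
So hopererf → kahopererfeka.

kahopererfeka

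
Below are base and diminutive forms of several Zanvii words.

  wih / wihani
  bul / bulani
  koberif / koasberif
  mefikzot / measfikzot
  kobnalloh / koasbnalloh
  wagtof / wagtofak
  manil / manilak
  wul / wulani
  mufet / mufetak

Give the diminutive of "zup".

zupani

bul and manil both end in -l yet inflect differently (bulani, manilak), so the final letter is not what conditions the rule; the number of vowels is.
"zup" has 1 vowel. The stems with 1 vowel (bul → bulani, wih → wihani, wul → wulani) add -ani.
The other patterns: stems with 2 vowels add -ak; stems with 3 vowels insert -as- after the first vowel.
So zup → zupani.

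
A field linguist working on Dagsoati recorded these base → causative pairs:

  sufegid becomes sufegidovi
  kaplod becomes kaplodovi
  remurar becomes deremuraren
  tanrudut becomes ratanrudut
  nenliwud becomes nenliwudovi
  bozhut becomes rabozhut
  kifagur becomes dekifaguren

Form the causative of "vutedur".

"vutedur" ends in -r. The stems ending in -r (remurar → deremuraren, kifagur → dekifaguren) add de- … -en around the stem.
The other patterns: stems ending in -t add the prefix ra-; stems ending in -d add -ovi.
So vutedur → devuteduren.

devuteduren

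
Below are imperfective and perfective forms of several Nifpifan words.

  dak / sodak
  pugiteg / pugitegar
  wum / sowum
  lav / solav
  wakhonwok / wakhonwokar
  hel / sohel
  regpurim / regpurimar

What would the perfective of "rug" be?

sorug

regpurim and wum both end in -m yet inflect differently (regpurimar, sowum), so the final letter is not what conditions the rule; the number of vowels is.
"rug" has 1 vowel. The stems with 1 vowel (wum → sowum, dak → sodak, hel → sohel) add the prefix so-.
The other pattern: stems with 3 vowels add -ar.
So rug → sorug.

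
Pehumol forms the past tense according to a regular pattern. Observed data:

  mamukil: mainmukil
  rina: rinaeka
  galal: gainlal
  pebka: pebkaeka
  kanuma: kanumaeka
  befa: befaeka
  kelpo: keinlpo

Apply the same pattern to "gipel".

pebka and galal both have last vowel 'a' yet inflect differently (pebkaeka, gainlal), so the last vowel is not what conditions the rule; the final letter is.
"gipel" ends in -l. The stems ending in -l (galal → gainlal, mamukil → mainmukil) insert -in- after the first vowel.
The other pattern: stems ending in -a add -eka.
So gipel → giinpel.

giinpel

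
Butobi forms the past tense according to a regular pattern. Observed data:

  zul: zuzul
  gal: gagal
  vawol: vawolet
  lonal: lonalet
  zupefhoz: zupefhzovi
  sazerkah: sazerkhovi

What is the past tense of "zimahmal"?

zul and vawol both end in -l yet inflect differently (zuzul, vawolet), so the final letter is not what conditions the rule; the number of vowels is.
"zimahmal" has 3 vowels. The stems with 3 vowels (zupefhoz → zupefhzovi, sazerkah → sazerkhovi) delete the last vowel and add -ovi.
The other patterns: stems with 1 vowel repeat the first consonant+vowel as a prefix; stems with 2 vowels add -et.
So zimahmal → zimahmlovi.

zimahmlovi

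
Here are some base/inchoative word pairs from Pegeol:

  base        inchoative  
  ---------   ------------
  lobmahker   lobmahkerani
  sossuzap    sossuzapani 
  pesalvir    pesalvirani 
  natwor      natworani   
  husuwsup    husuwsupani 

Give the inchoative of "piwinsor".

piwinsorani

Every pair shown (lobmahker → lobmahkerani, sossuzap → sossuzapani, pesalvir → pesalvirani, …) follows the same rule: add -ani.
So piwinsor → piwinsorani.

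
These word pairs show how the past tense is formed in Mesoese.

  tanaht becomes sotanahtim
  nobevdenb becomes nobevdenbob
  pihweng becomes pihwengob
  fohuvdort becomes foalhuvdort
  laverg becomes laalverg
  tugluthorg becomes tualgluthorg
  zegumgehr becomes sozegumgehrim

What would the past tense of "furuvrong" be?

"furuvrong" has second-to-last letter 'n'. The stems whose second-to-last letter is 'n' (nobevdenb → nobevdenbob, pihweng → pihwengob) add -ob.
The other patterns: stems whose second-to-last letter is 'h' add so- … -im around the stem; stems whose second-to-last letter is 'r' insert -al- after the first vowel.
So furuvrong → furuvrongob.

furuvrongob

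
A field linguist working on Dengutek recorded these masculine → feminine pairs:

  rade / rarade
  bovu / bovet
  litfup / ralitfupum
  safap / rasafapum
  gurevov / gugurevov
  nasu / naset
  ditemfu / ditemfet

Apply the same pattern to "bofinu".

litfup and ditemfu both have last vowel 'u' yet inflect differently (ralitfupum, ditemfet), so the last vowel is not what conditions the rule; the final letter is.
"bofinu" ends in -u. The stems ending in -u (ditemfu → ditemfet, nasu → naset, bovu → bovet) drop the final letter and add -et.
So bofinu → bofinet.

bofinet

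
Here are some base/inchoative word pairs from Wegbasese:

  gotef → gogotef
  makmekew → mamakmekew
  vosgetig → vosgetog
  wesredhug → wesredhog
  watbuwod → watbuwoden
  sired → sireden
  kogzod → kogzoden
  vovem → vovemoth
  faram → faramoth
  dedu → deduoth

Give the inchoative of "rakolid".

rakoliden

gotef and sired both have last vowel 'e' yet inflect differently (gogotef, sireden), so the last vowel is not what conditions the rule; the final letter is.
"rakolid" ends in -d. The stems ending in -d (watbuwod → watbuwoden, sired → sireden, kogzod → kogzoden) add -en.
The other patterns: stems ending in -f or -w repeat the first consonant+vowel as a prefix; stems ending in -g change the last vowel to 'o'; stems ending in -m or -u add -oth.
So rakolid → rakoliden.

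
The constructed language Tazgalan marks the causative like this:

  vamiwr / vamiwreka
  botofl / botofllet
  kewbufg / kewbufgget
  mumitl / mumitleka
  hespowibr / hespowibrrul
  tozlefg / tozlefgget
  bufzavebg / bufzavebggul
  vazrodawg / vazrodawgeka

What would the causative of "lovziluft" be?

tozlefg and bufzavebg both end in -g yet inflect differently (tozlefgget, bufzavebggul), so the final letter is not what conditions the rule; the second-to-last letter is.
"lovziluft" has second-to-last letter 'f'. The stems whose second-to-last letter is 'f' (tozlefg → tozlefgget, kewbufg → kewbufgget, botofl → botofllet) double the final consonant and add -et.
The other patterns: stems whose second-to-last letter is 'b' double the final consonant and add -ul; stems whose second-to-last letter is 't' or 'w' add -eka.
So lovziluft → lovzilufttet.

lovzilufttet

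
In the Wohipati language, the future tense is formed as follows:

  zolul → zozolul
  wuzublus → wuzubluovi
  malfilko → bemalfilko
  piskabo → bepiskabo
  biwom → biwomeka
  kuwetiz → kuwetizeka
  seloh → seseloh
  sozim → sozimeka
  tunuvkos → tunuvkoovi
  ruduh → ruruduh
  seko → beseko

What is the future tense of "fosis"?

"fosis" ends in -s. The stems ending in -s (tunuvkos → tunuvkoovi, wuzublus → wuzubluovi) drop the final letter and add -ovi.
The other patterns: stems ending in -h or -l repeat the first consonant+vowel as a prefix; stems ending in -o add the prefix be-; stems ending in -m or -z add -eka.
So fosis → fosiovi.

fosiovi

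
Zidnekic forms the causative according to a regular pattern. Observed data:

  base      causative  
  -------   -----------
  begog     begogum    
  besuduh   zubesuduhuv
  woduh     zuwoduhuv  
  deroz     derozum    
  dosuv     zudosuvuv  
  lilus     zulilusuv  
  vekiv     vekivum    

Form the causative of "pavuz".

zupavuzuv

dosuv and vekiv both end in -v yet inflect differently (zudosuvuv, vekivum), so the final letter is not what conditions the rule; the last vowel is.
"pavuz" has last vowel 'u'. The stems whose last vowel is 'u' (besuduh → zubesuduhuv, woduh → zuwoduhuv, lilus → zulilusuv) add zu- … -uv around the stem.
So pavuz → zupavuzuv.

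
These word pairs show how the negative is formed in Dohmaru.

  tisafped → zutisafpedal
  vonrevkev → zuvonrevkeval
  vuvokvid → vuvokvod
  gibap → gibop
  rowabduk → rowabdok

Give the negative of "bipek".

tisafped and vuvokvid both end in -d yet inflect differently (zutisafpedal, vuvokvod), so the final letter is not what conditions the rule; the last vowel is.
"bipek" has last vowel 'e'. The stems whose last vowel is 'e' (tisafped → zutisafpedal, vonrevkev → zuvonrevkeval) add zu- … -al around the stem.
The other pattern: stems whose last vowel is 'a', 'i' or 'u' change the last vowel to 'o'.
So bipek → zubipekal.

zubipekal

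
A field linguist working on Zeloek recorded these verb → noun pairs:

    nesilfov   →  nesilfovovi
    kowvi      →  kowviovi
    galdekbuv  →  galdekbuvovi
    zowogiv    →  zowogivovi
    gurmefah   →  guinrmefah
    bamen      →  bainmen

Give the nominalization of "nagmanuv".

"nagmanuv" ends in -v. The stems ending in -v (nesilfov → nesilfovovi, galdekbuv → galdekbuvovi, zowogiv → zowogivovi) add -ovi.
The other pattern: stems ending in -h or -n insert -in- after the first vowel.
So nagmanuv → nagmanuvovi.

nagmanuvovi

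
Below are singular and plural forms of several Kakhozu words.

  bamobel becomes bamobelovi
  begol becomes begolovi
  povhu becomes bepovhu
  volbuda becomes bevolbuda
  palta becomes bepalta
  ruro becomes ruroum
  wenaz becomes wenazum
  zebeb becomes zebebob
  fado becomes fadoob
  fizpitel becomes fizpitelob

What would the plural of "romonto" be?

ruro and fado both end in -o yet inflect differently (ruroum, fadoob), so the final letter is not what conditions the rule; the first letter is.
"romonto" begins with r-. The one such stem in the data (ruro → ruroum) adds -um, so the same rule applies.
The other patterns: stems beginning with b- add -ovi; stems beginning with p- or v- add the prefix be-; stems beginning with f- or z- add -ob.
So romonto → romontoum.

romontoum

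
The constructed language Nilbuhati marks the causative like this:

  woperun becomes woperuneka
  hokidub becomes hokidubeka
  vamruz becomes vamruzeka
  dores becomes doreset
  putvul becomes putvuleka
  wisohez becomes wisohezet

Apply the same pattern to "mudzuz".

vamruz and wisohez both end in -z yet inflect differently (vamruzeka, wisohezet), so the final letter is not what conditions the rule; the last vowel is.
"mudzuz" has last vowel 'u'. The stems whose last vowel is 'u' (woperun → woperuneka, vamruz → vamruzeka, hokidub → hokidubeka) add -eka.
The other pattern: stems whose last vowel is 'e' add -et.
So mudzuz → mudzuzeka.

mudzuzeka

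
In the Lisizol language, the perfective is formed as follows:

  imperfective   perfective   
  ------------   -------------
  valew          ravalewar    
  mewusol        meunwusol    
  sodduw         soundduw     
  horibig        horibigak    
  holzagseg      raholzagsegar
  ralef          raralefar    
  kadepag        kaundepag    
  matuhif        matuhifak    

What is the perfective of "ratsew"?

raratsewar

matuhif and ralef both end in -f yet inflect differently (matuhifak, raralefar), so the final letter is not what conditions the rule; the last vowel is.
"ratsew" has last vowel 'e'. The stems whose last vowel is 'e' (ralef → raralefar, valew → ravalewar, holzagseg → raholzagsegar) add ra- … -ar around the stem.
So ratsew → raratsewar.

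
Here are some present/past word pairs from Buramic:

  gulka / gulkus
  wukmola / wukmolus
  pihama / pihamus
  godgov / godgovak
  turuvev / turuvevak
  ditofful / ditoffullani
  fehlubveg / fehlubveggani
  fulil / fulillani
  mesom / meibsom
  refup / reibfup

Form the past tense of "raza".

turuvev and fehlubveg both have last vowel 'e' yet inflect differently (turuvevak, fehlubveggani), so the last vowel is not what conditions the rule; the final letter is.
"raza" ends in -a. The stems ending in -a (gulka → gulkus, wukmola → wukmolus, pihama → pihamus) drop the final letter and add -us.
So raza → razus.

razus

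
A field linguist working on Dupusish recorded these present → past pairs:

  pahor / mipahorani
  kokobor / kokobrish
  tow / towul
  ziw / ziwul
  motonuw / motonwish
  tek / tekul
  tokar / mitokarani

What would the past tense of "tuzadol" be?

tuzadlish

tokar and kokobor both end in -r yet inflect differently (mitokarani, kokobrish), so the final letter is not what conditions the rule; the number of vowels is.
"tuzadol" has 3 vowels. The stems with 3 vowels (kokobor → kokobrish, motonuw → motonwish) delete the last vowel and add -ish.
The other patterns: stems with 1 vowel add -ul; stems with 2 vowels add mi- … -ani around the stem.
So tuzadol → tuzadlish.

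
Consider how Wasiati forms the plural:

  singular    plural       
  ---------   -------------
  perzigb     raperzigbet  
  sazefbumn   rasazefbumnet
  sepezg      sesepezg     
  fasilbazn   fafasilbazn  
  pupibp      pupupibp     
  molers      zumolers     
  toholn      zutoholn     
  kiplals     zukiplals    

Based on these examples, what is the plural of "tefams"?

ratefamset

sazefbumn and fasilbazn both end in -n yet inflect differently (rasazefbumnet, fafasilbazn), so the final letter is not what conditions the rule; the second-to-last letter is.
"tefams" has second-to-last letter 'm'. The one such stem in the data (sazefbumn → rasazefbumnet) adds ra- … -et around the stem, so the same rule applies.
The other patterns: stems whose second-to-last letter is 'b' or 'z' repeat the first consonant+vowel as a prefix; stems whose second-to-last letter is 'l' or 'r' add the prefix zu-.
So tefams → ratefamset.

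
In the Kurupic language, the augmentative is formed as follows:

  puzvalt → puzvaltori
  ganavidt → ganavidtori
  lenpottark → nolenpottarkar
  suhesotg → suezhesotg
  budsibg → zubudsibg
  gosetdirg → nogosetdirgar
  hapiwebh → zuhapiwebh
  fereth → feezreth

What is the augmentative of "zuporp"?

nozuporpar

hapiwebh and fereth both end in -h yet inflect differently (zuhapiwebh, feezreth), so the final letter is not what conditions the rule; the second-to-last letter is.
"zuporp" has second-to-last letter 'r'. The stems whose second-to-last letter is 'r' (gosetdirg → nogosetdirgar, lenpottark → nolenpottarkar) add no- … -ar around the stem.
So zuporp → nozuporpar.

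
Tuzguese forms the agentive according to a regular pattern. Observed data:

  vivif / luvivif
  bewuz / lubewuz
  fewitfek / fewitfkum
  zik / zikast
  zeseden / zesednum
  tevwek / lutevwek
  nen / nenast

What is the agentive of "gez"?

gezast

zik and tevwek both end in -k yet inflect differently (zikast, lutevwek), so the final letter is not what conditions the rule; the number of vowels is.
"gez" has 1 vowel. The stems with 1 vowel (nen → nenast, zik → zikast) add -ast.
The other patterns: stems with 2 vowels add the prefix lu-; stems with 3 vowels delete the last vowel and add -um.
So gez → gezast.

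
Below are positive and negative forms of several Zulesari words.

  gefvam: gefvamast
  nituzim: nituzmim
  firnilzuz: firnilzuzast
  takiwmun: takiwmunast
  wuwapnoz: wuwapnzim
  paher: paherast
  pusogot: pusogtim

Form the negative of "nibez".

nituzim and gefvam both end in -m yet inflect differently (nituzmim, gefvamast), so the final letter is not what conditions the rule; the last vowel is.
"nibez" has last vowel 'e'. The one such stem in the data (paher → paherast) adds -ast, so the same rule applies.
The other pattern: stems whose last vowel is 'i' or 'o' delete the last vowel and add -im.
So nibez → nibezast.

nibezast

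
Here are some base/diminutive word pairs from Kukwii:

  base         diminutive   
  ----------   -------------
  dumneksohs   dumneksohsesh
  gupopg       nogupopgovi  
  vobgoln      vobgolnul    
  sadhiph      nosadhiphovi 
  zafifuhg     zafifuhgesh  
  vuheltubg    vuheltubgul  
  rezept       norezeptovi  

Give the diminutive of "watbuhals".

"watbuhals" has second-to-last letter 'l'. The one such stem in the data (vobgoln → vobgolnul) adds -ul, so the same rule applies.
The other patterns: stems whose second-to-last letter is 'h' add -esh; stems whose second-to-last letter is 'p' add no- … -ovi around the stem.
So watbuhals → watbuhalsul.

watbuhalsul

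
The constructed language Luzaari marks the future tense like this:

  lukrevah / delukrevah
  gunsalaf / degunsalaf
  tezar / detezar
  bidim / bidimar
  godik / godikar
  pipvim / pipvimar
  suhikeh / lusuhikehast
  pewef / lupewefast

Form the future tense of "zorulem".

luzorulemast

lukrevah and suhikeh both end in -h yet inflect differently (delukrevah, lusuhikehast), so the final letter is not what conditions the rule; the last vowel is.
"zorulem" has last vowel 'e'. The stems whose last vowel is 'e' (suhikeh → lusuhikehast, pewef → lupewefast) add lu- … -ast around the stem.
The other patterns: stems whose last vowel is 'a' add the prefix de-; stems whose last vowel is 'i' add -ar.
So zorulem → luzorulemast.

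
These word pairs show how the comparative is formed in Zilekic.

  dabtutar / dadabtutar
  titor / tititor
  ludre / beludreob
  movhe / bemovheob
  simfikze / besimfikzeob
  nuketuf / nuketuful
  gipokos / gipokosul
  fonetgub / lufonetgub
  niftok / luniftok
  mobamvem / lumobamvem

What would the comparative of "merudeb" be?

"merudeb" ends in -b. The one such stem in the data (fonetgub → lufonetgub) adds the prefix lu-, so the same rule applies.
The other patterns: stems ending in -r repeat the first consonant+vowel as a prefix; stems ending in -e add be- … -ob around the stem; stems ending in -f or -s add -ul.
So merudeb → lumerudeb.

lumerudeb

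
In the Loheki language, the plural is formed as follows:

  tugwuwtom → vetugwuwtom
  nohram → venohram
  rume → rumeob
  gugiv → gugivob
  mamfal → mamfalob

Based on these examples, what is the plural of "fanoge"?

nohram and mamfal both have last vowel 'a' yet inflect differently (venohram, mamfalob), so the last vowel is not what conditions the rule; the final letter is.
"fanoge" ends in -e. The one such stem in the data (rume → rumeob) adds -ob, so the same rule applies.
The other pattern: stems ending in -m add the prefix ve-.
So fanoge → fanogeob.

fanogeob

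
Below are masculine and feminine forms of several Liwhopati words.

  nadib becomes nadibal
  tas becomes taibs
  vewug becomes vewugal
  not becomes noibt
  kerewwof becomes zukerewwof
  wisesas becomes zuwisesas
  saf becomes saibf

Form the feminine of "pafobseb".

tas and wisesas both end in -s yet inflect differently (taibs, zuwisesas), so the final letter is not what conditions the rule; the number of vowels is.
"pafobseb" has 3 vowels. The stems with 3 vowels (wisesas → zuwisesas, kerewwof → zukerewwof) add the prefix zu-.
The other patterns: stems with 1 vowel insert -ib- after the first vowel; stems with 2 vowels add -al.
So pafobseb → zupafobseb.

zupafobseb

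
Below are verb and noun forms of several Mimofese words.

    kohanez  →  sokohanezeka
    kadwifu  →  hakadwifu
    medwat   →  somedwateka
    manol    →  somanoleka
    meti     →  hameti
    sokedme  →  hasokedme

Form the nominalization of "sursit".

sosursiteka

"sursit" ends in a consonant. The stems ending in a consonant (medwat → somedwateka, manol → somanoleka, kohanez → sokohanezeka) add so- … -eka around the stem.
So sursit → sosursiteka.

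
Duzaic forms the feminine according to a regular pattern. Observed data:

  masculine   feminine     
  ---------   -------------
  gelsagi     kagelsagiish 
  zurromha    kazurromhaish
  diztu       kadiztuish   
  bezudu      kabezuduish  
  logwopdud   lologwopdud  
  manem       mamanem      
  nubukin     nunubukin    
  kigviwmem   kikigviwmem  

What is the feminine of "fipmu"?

diztu and logwopdud both have last vowel 'u' yet inflect differently (kadiztuish, lologwopdud), so the last vowel is not what conditions the rule; whether the stem ends in a vowel or a consonant is.
"fipmu" ends in a vowel. The stems ending in a vowel (gelsagi → kagelsagiish, zurromha → kazurromhaish, diztu → kadiztuish) add ka- … -ish around the stem.
So fipmu → kafipmuish.

kafipmuish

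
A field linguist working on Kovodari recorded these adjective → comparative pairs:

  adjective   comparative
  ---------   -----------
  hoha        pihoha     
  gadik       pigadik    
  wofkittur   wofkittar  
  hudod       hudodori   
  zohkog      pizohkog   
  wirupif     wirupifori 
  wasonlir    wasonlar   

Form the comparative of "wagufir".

wirupif and wasonlir both have last vowel 'i' yet inflect differently (wirupifori, wasonlar), so the last vowel is not what conditions the rule; the final letter is.
"wagufir" ends in -r. The stems ending in -r (wasonlir → wasonlar, wofkittur → wofkittar) change the last vowel to 'a'.
The other patterns: stems ending in -d or -f add -ori; stems ending in -a, -g or -k add the prefix pi-.
So wagufir → wagufar.

wagufar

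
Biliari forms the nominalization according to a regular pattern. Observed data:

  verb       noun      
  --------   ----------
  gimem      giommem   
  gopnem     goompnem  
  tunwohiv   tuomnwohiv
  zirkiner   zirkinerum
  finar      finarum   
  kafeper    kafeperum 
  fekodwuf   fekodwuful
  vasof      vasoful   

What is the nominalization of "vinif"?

"vinif" ends in -f. The stems ending in -f (fekodwuf → fekodwuful, vasof → vasoful) add -ul.
So vinif → viniful.

viniful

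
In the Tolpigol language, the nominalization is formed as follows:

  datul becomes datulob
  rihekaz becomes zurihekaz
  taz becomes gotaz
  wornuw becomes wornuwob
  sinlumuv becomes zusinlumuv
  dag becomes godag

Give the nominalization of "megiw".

taz and rihekaz both end in -z yet inflect differently (gotaz, zurihekaz), so the final letter is not what conditions the rule; the number of vowels is.
"megiw" has 2 vowels. The stems with 2 vowels (datul → datulob, wornuw → wornuwob) add -ob.
The other patterns: stems with 1 vowel add the prefix go-; stems with 3 vowels add the prefix zu-.
So megiw → megiwob.

megiwob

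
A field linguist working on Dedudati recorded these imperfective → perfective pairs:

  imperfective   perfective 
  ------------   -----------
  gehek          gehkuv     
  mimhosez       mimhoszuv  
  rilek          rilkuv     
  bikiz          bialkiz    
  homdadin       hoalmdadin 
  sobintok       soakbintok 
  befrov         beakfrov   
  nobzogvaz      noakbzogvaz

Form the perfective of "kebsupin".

kealbsupin

mimhosez and bikiz both end in -z yet inflect differently (mimhoszuv, bialkiz), so the final letter is not what conditions the rule; the last vowel is.
"kebsupin" has last vowel 'i'. The stems whose last vowel is 'i' (bikiz → bialkiz, homdadin → hoalmdadin) insert -al- after the first vowel.
The other patterns: stems whose last vowel is 'e' delete the last vowel and add -uv; stems whose last vowel is 'a' or 'o' insert -ak- after the first vowel.
So kebsupin → kealbsupin.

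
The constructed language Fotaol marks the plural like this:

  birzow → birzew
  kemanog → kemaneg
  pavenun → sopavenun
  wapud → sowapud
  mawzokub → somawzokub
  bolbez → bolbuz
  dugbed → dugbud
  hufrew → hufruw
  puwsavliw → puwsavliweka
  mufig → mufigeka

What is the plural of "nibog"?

wapud and dugbed both end in -d yet inflect differently (sowapud, dugbud), so the final letter is not what conditions the rule; the last vowel is.
"nibog" has last vowel 'o'. The stems whose last vowel is 'o' (birzow → birzew, kemanog → kemaneg) change the last vowel to 'e'.
So nibog → nibeg.

nibeg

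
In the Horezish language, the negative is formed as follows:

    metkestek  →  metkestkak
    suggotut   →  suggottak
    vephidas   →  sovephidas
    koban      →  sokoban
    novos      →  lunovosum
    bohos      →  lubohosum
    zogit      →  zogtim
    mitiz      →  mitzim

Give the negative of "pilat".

vephidas and novos both end in -s yet inflect differently (sovephidas, lunovosum), so the final letter is not what conditions the rule; the last vowel is.
"pilat" has last vowel 'a'. The stems whose last vowel is 'a' (vephidas → sovephidas, koban → sokoban) add the prefix so-.
The other patterns: stems whose last vowel is 'e' or 'u' delete the last vowel and add -ak; stems whose last vowel is 'o' add lu- … -um around the stem; stems whose last vowel is 'i' delete the last vowel and add -im.
So pilat → sopilat.

sopilat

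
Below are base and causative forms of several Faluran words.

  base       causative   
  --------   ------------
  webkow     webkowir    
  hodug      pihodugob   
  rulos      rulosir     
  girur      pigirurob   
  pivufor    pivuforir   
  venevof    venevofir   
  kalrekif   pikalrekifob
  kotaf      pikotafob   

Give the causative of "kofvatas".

pikofvatasob

venevof and kotaf both end in -f yet inflect differently (venevofir, pikotafob), so the final letter is not what conditions the rule; the last vowel is.
"kofvatas" has last vowel 'a'. The one such stem in the data (kotaf → pikotafob) adds pi- … -ob around the stem, so the same rule applies.
So kofvatas → pikofvatasob.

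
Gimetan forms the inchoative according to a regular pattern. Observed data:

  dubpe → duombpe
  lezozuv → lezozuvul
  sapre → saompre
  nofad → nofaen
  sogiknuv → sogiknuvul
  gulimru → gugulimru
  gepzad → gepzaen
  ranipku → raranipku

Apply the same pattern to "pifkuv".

gulimru and lezozuv both have last vowel 'u' yet inflect differently (gugulimru, lezozuvul), so the last vowel is not what conditions the rule; the final letter is.
"pifkuv" ends in -v. The stems ending in -v (lezozuv → lezozuvul, sogiknuv → sogiknuvul) add -ul.
So pifkuv → pifkuvul.

pifkuvul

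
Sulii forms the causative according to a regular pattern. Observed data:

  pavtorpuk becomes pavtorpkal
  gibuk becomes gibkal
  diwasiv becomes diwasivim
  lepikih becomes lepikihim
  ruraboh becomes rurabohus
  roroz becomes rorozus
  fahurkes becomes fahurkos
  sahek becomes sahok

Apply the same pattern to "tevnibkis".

tevnibkisim

"tevnibkis" has last vowel 'i'. The stems whose last vowel is 'i' (diwasiv → diwasivim, lepikih → lepikihim) add -im.
The other patterns: stems whose last vowel is 'u' delete the last vowel and add -al; stems whose last vowel is 'o' add -us; stems whose last vowel is 'e' change the last vowel to 'o'.
So tevnibkis → tevnibkisim.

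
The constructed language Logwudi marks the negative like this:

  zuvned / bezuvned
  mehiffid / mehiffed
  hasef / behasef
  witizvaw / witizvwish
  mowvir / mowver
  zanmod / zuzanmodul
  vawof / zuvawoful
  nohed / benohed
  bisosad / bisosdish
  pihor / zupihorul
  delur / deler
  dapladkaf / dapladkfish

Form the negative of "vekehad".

vawof and dapladkaf both end in -f yet inflect differently (zuvawoful, dapladkfish), so the final letter is not what conditions the rule; the last vowel is.
"vekehad" has last vowel 'a'. The stems whose last vowel is 'a' (dapladkaf → dapladkfish, bisosad → bisosdish, witizvaw → witizvwish) delete the last vowel and add -ish.
The other patterns: stems whose last vowel is 'o' add zu- … -ul around the stem; stems whose last vowel is 'e' add the prefix be-; stems whose last vowel is 'i' or 'u' change the last vowel to 'e'.
So vekehad → vekehdish.

vekehdish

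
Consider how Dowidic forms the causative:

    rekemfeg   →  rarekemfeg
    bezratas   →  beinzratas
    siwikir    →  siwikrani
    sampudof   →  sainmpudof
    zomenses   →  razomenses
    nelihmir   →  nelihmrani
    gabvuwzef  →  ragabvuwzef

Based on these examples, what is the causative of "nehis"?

nehsani

zomenses and bezratas both end in -s yet inflect differently (razomenses, beinzratas), so the final letter is not what conditions the rule; the last vowel is.
"nehis" has last vowel 'i'. The stems whose last vowel is 'i' (nelihmir → nelihmrani, siwikir → siwikrani) delete the last vowel and add -ani.
The other patterns: stems whose last vowel is 'e' add the prefix ra-; stems whose last vowel is 'a' or 'o' insert -in- after the first vowel.
So nehis → nehsani.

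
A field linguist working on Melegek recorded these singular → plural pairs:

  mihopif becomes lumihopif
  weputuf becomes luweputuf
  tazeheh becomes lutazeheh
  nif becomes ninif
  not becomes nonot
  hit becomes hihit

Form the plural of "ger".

geger

mihopif and nif both end in -f yet inflect differently (lumihopif, ninif), so the final letter is not what conditions the rule; the number of vowels is.
"ger" has 1 vowel. The stems with 1 vowel (nif → ninif, not → nonot, hit → hihit) repeat the first consonant+vowel as a prefix.
The other pattern: stems with 3 vowels add the prefix lu-.
So ger → geger.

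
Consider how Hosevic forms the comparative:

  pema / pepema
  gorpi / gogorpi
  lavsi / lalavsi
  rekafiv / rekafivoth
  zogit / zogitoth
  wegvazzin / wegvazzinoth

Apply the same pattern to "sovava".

gorpi and rekafiv both have last vowel 'i' yet inflect differently (gogorpi, rekafivoth), so the last vowel is not what conditions the rule; whether the stem ends in a vowel or a consonant is.
"sovava" ends in a vowel. The stems ending in a vowel (pema → pepema, gorpi → gogorpi, lavsi → lalavsi) repeat the first consonant+vowel as a prefix.
The other pattern: stems ending in a consonant add -oth.
So sovava → sosovava.

sosovava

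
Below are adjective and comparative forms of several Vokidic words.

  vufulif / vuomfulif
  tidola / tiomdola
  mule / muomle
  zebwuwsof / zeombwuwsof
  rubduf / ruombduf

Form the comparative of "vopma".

Every pair shown (vufulif → vuomfulif, tidola → tiomdola, mule → muomle, …) follows the same rule: insert -om- after the first vowel.
So vopma → voompma.

voompma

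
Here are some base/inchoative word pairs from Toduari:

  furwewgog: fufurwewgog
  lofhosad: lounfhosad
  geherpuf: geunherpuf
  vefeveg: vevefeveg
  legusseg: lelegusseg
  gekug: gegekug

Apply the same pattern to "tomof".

tounmof

gekug and geherpuf both have last vowel 'u' yet inflect differently (gegekug, geunherpuf), so the last vowel is not what conditions the rule; the final letter is.
"tomof" ends in -f. The one such stem in the data (geherpuf → geunherpuf) inserts -un- after the first vowel (as does lofhosad), so the same rule applies.
So tomof → tounmof.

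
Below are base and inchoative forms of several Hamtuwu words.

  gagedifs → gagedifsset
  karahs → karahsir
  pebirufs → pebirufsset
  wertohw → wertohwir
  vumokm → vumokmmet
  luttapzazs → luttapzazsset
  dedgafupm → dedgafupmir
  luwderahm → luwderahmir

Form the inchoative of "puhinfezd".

puhinfezddet

karahs and luttapzazs both end in -s yet inflect differently (karahsir, luttapzazsset), so the final letter is not what conditions the rule; the second-to-last letter is.
"puhinfezd" has second-to-last letter 'z'. The one such stem in the data (luttapzazs → luttapzazsset) doubles the final consonant and adds -et (as do gagedifs, pebirufs), so the same rule applies.
The other pattern: stems whose second-to-last letter is 'h' or 'p' add -ir.
So puhinfezd → puhinfezddet.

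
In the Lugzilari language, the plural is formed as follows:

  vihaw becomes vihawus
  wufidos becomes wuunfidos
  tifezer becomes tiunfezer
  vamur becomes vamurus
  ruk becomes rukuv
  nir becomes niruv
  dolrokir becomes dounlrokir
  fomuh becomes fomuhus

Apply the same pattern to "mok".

nir and vamur both end in -r yet inflect differently (niruv, vamurus), so the final letter is not what conditions the rule; the number of vowels is.
"mok" has 1 vowel. The stems with 1 vowel (nir → niruv, ruk → rukuv) add -uv.
The other patterns: stems with 2 vowels add -us; stems with 3 vowels insert -un- after the first vowel.
So mok → mokuv.

mokuv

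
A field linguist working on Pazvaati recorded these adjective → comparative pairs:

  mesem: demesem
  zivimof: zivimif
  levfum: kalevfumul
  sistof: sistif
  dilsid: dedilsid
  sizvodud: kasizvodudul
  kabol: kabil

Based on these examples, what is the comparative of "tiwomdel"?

detiwomdel

sizvodud and dilsid both end in -d yet inflect differently (kasizvodudul, dedilsid), so the final letter is not what conditions the rule; the last vowel is.
"tiwomdel" has last vowel 'e'. The one such stem in the data (mesem → demesem) adds the prefix de-, so the same rule applies.
So tiwomdel → detiwomdel.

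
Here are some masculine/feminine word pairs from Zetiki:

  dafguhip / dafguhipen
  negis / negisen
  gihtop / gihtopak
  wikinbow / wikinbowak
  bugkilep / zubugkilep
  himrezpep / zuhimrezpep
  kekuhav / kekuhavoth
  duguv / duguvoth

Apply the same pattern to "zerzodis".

zerzodisen

dafguhip and gihtop both end in -p yet inflect differently (dafguhipen, gihtopak), so the final letter is not what conditions the rule; the last vowel is.
"zerzodis" has last vowel 'i'. The stems whose last vowel is 'i' (dafguhip → dafguhipen, negis → negisen) add -en.
So zerzodis → zerzodisen.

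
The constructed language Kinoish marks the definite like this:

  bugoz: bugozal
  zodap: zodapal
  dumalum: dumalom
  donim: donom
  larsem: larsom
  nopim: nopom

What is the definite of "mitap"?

"mitap" ends in -p. The one such stem in the data (zodap → zodapal) adds -al, so the same rule applies.
So mitap → mitapal.

mitapal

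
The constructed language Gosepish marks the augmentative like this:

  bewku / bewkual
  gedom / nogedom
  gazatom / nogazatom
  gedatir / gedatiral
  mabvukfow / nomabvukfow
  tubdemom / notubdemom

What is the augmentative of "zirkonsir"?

gazatom and gedatir both begin with g- yet inflect differently (nogazatom, gedatiral), so the first letter is not what conditions the rule; the final letter is.
"zirkonsir" ends in -r. The one such stem in the data (gedatir → gedatiral) adds -al, so the same rule applies.
So zirkonsir → zirkonsiral.

zirkonsiral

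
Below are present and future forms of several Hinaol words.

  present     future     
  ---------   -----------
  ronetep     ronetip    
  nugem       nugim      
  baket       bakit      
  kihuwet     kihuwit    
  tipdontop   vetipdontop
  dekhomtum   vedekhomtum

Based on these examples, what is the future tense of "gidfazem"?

"gidfazem" has last vowel 'e'. The stems whose last vowel is 'e' (ronetep → ronetip, nugem → nugim, baket → bakit) change the last vowel to 'i'.
So gidfazem → gidfazim.

gidfazim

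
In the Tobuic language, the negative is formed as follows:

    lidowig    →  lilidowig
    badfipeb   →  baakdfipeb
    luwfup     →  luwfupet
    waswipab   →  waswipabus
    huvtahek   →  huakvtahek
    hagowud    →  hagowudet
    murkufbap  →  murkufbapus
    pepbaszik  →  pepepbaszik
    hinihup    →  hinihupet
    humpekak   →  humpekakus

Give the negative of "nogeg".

pepbaszik and humpekak both end in -k yet inflect differently (pepepbaszik, humpekakus), so the final letter is not what conditions the rule; the last vowel is.
"nogeg" has last vowel 'e'. The stems whose last vowel is 'e' (huvtahek → huakvtahek, badfipeb → baakdfipeb) insert -ak- after the first vowel.
The other patterns: stems whose last vowel is 'u' add -et; stems whose last vowel is 'i' repeat the first consonant+vowel as a prefix; stems whose last vowel is 'a' add -us.
So nogeg → noakgeg.

noakgeg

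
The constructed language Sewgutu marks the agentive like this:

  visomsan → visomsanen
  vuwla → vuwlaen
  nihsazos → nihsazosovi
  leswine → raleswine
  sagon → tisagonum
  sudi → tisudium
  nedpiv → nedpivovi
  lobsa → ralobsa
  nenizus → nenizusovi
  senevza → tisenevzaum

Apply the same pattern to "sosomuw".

tisosomuwum

senevza and lobsa both end in -a yet inflect differently (tisenevzaum, ralobsa), so the final letter is not what conditions the rule; the first letter is.
"sosomuw" begins with s-. The stems beginning with s- (sagon → tisagonum, sudi → tisudium, senevza → tisenevzaum) add ti- … -um around the stem.
The other patterns: stems beginning with n- add -ovi; stems beginning with l- add the prefix ra-; stems beginning with v- add -en.
So sosomuw → tisosomuwum.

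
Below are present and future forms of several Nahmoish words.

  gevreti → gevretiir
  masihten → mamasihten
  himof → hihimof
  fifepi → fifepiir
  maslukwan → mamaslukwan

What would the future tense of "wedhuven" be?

wewedhuven

gevreti and maslukwan both have 3 vowels yet inflect differently (gevretiir, mamaslukwan), so the number of vowels is not what conditions the rule; the final letter is.
"wedhuven" ends in -n. The stems ending in -n (maslukwan → mamaslukwan, masihten → mamasihten) repeat the first consonant+vowel as a prefix.
The other pattern: stems ending in -i add -ir.
So wedhuven → wewedhuven.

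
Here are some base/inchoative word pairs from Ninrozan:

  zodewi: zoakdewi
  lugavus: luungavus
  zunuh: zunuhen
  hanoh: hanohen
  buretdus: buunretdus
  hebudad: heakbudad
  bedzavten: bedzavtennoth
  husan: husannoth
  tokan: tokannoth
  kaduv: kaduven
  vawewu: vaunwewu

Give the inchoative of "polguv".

kaduv and lugavus both have last vowel 'u' yet inflect differently (kaduven, luungavus), so the last vowel is not what conditions the rule; the final letter is.
"polguv" ends in -v. The one such stem in the data (kaduv → kaduven) adds -en, so the same rule applies.
So polguv → polguven.

polguven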